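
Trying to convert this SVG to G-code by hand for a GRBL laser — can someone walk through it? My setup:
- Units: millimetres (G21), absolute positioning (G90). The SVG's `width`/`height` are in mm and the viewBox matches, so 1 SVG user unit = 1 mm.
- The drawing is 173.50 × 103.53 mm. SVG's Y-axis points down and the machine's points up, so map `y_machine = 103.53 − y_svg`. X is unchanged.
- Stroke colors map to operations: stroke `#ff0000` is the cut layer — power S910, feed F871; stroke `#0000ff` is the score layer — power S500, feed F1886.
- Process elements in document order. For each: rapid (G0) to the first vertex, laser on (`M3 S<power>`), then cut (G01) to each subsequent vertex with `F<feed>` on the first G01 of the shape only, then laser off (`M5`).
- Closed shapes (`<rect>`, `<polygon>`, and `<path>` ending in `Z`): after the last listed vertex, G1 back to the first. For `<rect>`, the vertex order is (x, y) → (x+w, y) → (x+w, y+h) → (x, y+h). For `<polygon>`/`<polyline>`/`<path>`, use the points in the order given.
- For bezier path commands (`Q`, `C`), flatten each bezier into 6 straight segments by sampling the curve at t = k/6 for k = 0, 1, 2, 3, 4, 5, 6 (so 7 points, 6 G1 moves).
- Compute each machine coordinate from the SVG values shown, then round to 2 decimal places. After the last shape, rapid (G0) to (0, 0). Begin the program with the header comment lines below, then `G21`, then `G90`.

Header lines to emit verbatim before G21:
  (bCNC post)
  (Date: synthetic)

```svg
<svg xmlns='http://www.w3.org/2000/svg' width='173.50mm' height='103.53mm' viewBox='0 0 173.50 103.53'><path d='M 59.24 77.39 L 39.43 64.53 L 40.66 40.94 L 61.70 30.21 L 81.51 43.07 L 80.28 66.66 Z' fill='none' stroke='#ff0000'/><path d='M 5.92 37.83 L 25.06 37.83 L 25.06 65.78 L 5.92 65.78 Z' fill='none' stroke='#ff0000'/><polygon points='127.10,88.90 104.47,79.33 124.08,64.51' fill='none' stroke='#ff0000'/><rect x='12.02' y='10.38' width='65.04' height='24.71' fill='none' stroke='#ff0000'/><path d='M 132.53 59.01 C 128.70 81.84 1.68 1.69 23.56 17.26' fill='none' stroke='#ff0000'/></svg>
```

1 u = 1 mm; y_m = 103.53 − y.

[1] `<path>` regular polygon, #ff0000→cut S910 F871: (59.24,26.14) → (39.43,39.00) → (40.66,62.59) → (61.70,73.32) → (81.51,60.46) → (80.28,36.87) → (59.24,26.14) (closed)

[2] `<path>` rectangle, #ff0000→cut S910 F871: (5.92,65.70) → (25.06,65.70) → (25.06,37.75) → (5.92,37.75) → (5.92,65.70) (closed)

[3] `<polygon>` regular polygon, #ff0000→cut S910 F871: (127.10,14.63) → (104.47,24.20) → (124.08,39.02) → (127.10,14.63) (closed)

[4] `<rect>` rectangle, #ff0000→cut S910 F871: (12.02,93.15) → (77.06,93.15) → (77.06,68.44) → (12.02,68.44) → (12.02,93.15) (closed)

[5] `<path>` cubic bezier, #ff0000→cut S910 F871: (132.53,44.52) → (121.61,40.77) → (97.71,48.66) → (68.40,62.67) → (41.24,77.29) → (23.77,87.00) → (23.56,86.27)

(bCNC post)
(Date: synthetic)
G21
G90
G0 X59.24 Y26.14
M3 S910
G01 X39.43 Y39.00 F871
G01 X40.66 Y62.59
G01 X61.70 Y73.32
G01 X81.51 Y60.46
G01 X80.28 Y36.87
G01 X59.24 Y26.14
M5
G0 X5.92 Y65.70
M3 S910
G01 X25.06 Y65.70 F871
G01 X25.06 Y37.75
G01 X5.92 Y37.75
G01 X5.92 Y65.70
M5
G0 X127.10 Y14.63
M3 S910
G01 X104.47 Y24.20 F871
G01 X124.08 Y39.02
G01 X127.10 Y14.63
M5
G0 X12.02 Y93.15
M3 S910
G01 X77.06 Y93.15 F871
G01 X77.06 Y68.44
G01 X12.02 Y68.44
G01 X12.02 Y93.15
M5
G0 X132.53 Y44.52
M3 S910
G01 X121.61 Y40.77 F871
G01 X97.71 Y48.66
G01 X68.40 Y62.67
G01 X41.24 Y77.29
G01 X23.77 Y87.00
G01 X23.56 Y86.27
M5
G0 X0.00 Y0.00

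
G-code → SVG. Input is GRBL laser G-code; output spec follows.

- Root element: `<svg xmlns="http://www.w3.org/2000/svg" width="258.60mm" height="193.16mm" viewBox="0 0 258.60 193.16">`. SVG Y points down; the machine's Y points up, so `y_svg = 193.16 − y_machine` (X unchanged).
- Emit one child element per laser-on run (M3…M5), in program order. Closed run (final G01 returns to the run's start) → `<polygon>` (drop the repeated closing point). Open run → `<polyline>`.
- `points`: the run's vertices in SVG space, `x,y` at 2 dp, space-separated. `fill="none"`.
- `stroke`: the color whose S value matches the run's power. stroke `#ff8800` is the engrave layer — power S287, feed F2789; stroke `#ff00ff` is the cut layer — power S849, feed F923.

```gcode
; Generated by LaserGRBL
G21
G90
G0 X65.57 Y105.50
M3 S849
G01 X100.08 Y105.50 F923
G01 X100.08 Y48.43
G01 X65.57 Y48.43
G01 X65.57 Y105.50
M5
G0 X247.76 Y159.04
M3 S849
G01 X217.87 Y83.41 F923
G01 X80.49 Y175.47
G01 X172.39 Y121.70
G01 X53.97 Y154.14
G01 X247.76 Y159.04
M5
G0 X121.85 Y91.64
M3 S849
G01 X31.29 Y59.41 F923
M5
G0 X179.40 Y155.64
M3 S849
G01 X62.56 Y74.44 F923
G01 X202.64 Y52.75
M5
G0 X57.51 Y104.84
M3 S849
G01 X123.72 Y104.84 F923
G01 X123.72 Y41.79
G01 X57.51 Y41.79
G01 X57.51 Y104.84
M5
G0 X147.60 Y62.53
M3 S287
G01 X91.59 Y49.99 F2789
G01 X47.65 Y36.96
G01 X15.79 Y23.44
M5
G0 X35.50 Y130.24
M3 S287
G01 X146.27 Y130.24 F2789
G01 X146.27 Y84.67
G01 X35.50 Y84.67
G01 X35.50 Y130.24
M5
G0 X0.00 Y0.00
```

<svg xmlns="http://www.w3.org/2000/svg" width="258.60mm" height="193.16mm" viewBox="0 0 258.60 193.16">
  <polygon points="65.57,87.66 100.08,87.66 100.08,144.73 65.57,144.73" fill="none" stroke="#ff00ff"/>
  <polygon points="247.76,34.12 217.87,109.75 80.49,17.69 172.39,71.46 53.97,39.02" fill="none" stroke="#ff00ff"/>
  <polyline points="121.85,101.52 31.29,133.75" fill="none" stroke="#ff00ff"/>
  <polyline points="179.40,37.52 62.56,118.72 202.64,140.41" fill="none" stroke="#ff00ff"/>
  <polygon points="57.51,88.32 123.72,88.32 123.72,151.37 57.51,151.37" fill="none" stroke="#ff00ff"/>
  <polyline points="147.60,130.63 91.59,143.17 47.65,156.20 15.79,169.72" fill="none" stroke="#ff8800"/>
  <polygon points="35.50,62.92 146.27,62.92 146.27,108.49 35.50,108.49" fill="none" stroke="#ff8800"/>
</svg>

Machine Y-up, SVG Y-down with viewBox height 193.16, so y_svg = 193.16 − y_machine; X carries over.

Run 1: power S849 maps to stroke `#ff00ff` (cut). The run returns to its start, so emit a `<polygon>` with points (Y-flipped): 65.57,87.66 100.08,87.66 100.08,144.73 65.57,144.73.

Run 2: power S849 maps to stroke `#ff00ff` (cut). The run returns to its start, so emit a `<polygon>` with points (Y-flipped): 247.76,34.12 217.87,109.75 80.49,17.69 172.39,71.46 53.97,39.02.

Run 3: S849 ⇒ cut layer `#ff00ff`. The run is open, so emit a `<polyline>` with points (Y-flipped): 121.85,101.52 31.29,133.75.

Run 4: power S849 maps to stroke `#ff00ff` (cut). The run is open, so emit a `<polyline>` with points (Y-flipped): 179.40,37.52 62.56,118.72 202.64,140.41.

Run 5: the run's S849 means `#ff00ff` (cut). The run returns to its start, so emit a `<polygon>` with points (Y-flipped): 57.51,88.32 123.72,88.32 123.72,151.37 57.51,151.37.

Run 6: power S287 maps to stroke `#ff8800` (engrave). The run is open, so emit a `<polyline>` with points (Y-flipped): 147.60,130.63 91.59,143.17 47.65,156.20 15.79,169.72.

Run 7: power S287 maps to stroke `#ff8800` (engrave). The run returns to its start, so emit a `<polygon>` with points (Y-flipped): 35.50,62.92 146.27,62.92 146.27,108.49 35.50,108.49.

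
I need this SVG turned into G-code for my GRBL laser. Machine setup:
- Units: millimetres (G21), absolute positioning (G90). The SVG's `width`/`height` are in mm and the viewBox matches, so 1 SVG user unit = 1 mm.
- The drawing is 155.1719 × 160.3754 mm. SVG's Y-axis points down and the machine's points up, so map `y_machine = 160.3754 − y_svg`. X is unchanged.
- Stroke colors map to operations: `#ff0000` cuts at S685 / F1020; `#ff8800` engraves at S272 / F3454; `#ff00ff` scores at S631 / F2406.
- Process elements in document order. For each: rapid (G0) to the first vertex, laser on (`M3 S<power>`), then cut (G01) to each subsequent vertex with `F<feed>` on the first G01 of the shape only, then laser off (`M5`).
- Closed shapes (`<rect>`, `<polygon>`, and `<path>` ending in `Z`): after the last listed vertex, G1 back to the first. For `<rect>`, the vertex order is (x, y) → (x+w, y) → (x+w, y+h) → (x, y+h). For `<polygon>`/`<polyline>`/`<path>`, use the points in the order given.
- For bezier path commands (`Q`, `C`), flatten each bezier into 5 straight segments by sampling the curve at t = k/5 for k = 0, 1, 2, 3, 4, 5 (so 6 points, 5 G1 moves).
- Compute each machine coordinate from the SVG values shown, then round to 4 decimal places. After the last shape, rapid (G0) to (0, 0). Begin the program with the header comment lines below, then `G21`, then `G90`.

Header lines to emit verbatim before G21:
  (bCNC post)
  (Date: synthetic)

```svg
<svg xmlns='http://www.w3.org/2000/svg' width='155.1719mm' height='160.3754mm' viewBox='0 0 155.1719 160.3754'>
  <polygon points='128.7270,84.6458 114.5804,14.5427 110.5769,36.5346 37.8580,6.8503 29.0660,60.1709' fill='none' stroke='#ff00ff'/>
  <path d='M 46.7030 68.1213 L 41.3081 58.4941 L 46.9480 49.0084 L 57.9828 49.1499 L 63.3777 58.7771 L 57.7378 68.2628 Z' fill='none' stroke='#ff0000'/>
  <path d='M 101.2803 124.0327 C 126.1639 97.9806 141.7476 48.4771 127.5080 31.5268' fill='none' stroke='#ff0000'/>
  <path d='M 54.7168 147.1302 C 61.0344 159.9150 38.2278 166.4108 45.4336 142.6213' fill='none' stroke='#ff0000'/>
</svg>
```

(bCNC post)
(Date: synthetic)
G21
G90
G0 X128.7270 Y75.7296
M3 S631
G01 X114.5804 Y145.8327 F2406
G01 X110.5769 Y123.8408
G01 X37.8580 Y153.5251
G01 X29.0660 Y100.2045
G01 X128.7270 Y75.7296
M5
G0 X46.7030 Y92.2541
M3 S685
G01 X41.3081 Y101.8813 F1020
G01 X46.9480 Y111.3670
G01 X57.9828 Y111.2255
G01 X63.3777 Y101.5983
G01 X57.7378 Y92.1126
G01 X46.7030 Y92.2541
M5
G0 X101.2803 Y36.3427
M3 S685
G01 X114.9303 Y54.3401 F1020
G01 X125.3632 Y75.2776
G01 X131.5938 Y96.4670
G01 X132.6372 Y115.2201
G01 X127.5080 Y128.8486
M5
G0 X54.7168 Y13.2452
M3 S685
G01 X55.4855 Y6.5210 F1020
G01 X52.1030 Y2.4579
G01 X47.4078 Y2.2079
G01 X44.2385 Y6.9227
G01 X45.4336 Y17.7541
M5
G0 X0.0000 Y0.0000

1 u = 1 mm; y_m = 160.3754 − y.

[1] `<polygon>` closed polygon, #ff00ff→score S631 F2406: (128.7270,75.7296) → (114.5804,145.8327) → (110.5769,123.8408) → (37.8580,153.5251) → (29.0660,100.2045) → (128.7270,75.7296) (closed)

[2] `<path>` regular polygon, #ff0000→cut S685 F1020: (46.7030,92.2541) → (41.3081,101.8813) → (46.9480,111.3670) → (57.9828,111.2255) → (63.3777,101.5983) → (57.7378,92.1126) → (46.7030,92.2541) (closed)

[3] `<path>` cubic bezier, #ff0000→cut S685 F1020: (101.2803,36.3427) → (114.9303,54.3401) → (125.3632,75.2776) → (131.5938,96.4670) → (132.6372,115.2201) → (127.5080,128.8486)

[4] `<path>` cubic bezier, #ff0000→cut S685 F1020: (54.7168,13.2452) → (55.4855,6.5210) → (52.1030,2.4579) → (47.4078,2.2079) → (44.2385,6.9227) → (45.4336,17.7541)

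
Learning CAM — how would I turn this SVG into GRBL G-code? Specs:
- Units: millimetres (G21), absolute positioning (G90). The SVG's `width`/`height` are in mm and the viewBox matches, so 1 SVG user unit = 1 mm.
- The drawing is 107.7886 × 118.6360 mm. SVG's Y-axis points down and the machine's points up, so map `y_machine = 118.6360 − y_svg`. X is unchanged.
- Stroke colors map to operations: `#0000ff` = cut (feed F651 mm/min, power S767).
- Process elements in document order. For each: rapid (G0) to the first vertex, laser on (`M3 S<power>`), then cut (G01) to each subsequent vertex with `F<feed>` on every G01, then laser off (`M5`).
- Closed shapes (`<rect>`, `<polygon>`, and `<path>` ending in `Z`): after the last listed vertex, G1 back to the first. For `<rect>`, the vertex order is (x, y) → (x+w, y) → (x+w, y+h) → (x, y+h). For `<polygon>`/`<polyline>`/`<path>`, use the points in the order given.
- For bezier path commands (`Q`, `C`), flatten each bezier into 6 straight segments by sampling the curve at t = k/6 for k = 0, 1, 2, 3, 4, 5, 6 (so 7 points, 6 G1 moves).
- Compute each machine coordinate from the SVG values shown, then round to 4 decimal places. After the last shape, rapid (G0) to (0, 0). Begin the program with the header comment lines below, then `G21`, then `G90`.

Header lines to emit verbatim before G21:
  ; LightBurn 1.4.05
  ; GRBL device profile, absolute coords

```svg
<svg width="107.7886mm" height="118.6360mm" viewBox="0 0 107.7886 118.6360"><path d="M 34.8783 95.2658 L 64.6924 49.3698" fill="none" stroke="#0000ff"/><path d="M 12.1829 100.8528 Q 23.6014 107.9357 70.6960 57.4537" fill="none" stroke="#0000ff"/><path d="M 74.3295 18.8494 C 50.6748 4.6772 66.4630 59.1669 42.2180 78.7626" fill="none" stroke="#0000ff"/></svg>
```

; LightBurn 1.4.05
; GRBL device profile, absolute coords
G21
G90
G0 X34.8783 Y23.3702
M3 S767
G01 X64.6924 Y69.2662 F651
M5
G0 X12.1829 Y17.7832
M3 S767
G01 X16.9801 Y17.0213 F651
G01 X23.7592 Y19.4574 F651
G01 X32.5204 Y25.0915 F651
G01 X43.2636 Y33.9237 F651
G01 X55.9888 Y45.9540 F651
G01 X70.6960 Y61.1823 F651
M5
G0 X74.3295 Y99.7866
M3 S767
G01 X65.4211 Y101.6303 F651
G01 X60.8789 Y94.9069 F651
G01 X58.4951 Y82.4930 F651
G01 X56.0622 Y67.2650 F651
G01 X51.3723 Y52.0997 F651
G01 X42.2180 Y39.8734 F651
M5
G0 X0.0000 Y0.0000

Since the viewBox matches the mm dimensions, user units are millimetres directly. The only transform is the Y-flip y_m = 118.6360 − y_svg.

Shape 1 is a line segment drawn with `<path>`. Its stroke #0000ff means cut at S767, F651. After flipping Y the toolpath is (34.8783,23.3702) → (64.6924,69.2662).

Shape 2 is a quadratic bezier drawn with `<path>`. Its stroke #0000ff means cut at S767, F651. After flipping Y the toolpath is (12.1829,17.7832) → (16.9801,17.0213) → (23.7592,19.4574) → (32.5204,25.0915) → (43.2636,33.9237) → (55.9888,45.9540) → (70.6960,61.1823).

Shape 3 is a cubic bezier drawn with `<path>`. Its stroke #0000ff means cut at S767, F651. After flipping Y the toolpath is (74.3295,99.7866) → (65.4211,101.6303) → (60.8789,94.9069) → (58.4951,82.4930) → (56.0622,67.2650) → (51.3723,52.0997) → (42.2180,39.8734).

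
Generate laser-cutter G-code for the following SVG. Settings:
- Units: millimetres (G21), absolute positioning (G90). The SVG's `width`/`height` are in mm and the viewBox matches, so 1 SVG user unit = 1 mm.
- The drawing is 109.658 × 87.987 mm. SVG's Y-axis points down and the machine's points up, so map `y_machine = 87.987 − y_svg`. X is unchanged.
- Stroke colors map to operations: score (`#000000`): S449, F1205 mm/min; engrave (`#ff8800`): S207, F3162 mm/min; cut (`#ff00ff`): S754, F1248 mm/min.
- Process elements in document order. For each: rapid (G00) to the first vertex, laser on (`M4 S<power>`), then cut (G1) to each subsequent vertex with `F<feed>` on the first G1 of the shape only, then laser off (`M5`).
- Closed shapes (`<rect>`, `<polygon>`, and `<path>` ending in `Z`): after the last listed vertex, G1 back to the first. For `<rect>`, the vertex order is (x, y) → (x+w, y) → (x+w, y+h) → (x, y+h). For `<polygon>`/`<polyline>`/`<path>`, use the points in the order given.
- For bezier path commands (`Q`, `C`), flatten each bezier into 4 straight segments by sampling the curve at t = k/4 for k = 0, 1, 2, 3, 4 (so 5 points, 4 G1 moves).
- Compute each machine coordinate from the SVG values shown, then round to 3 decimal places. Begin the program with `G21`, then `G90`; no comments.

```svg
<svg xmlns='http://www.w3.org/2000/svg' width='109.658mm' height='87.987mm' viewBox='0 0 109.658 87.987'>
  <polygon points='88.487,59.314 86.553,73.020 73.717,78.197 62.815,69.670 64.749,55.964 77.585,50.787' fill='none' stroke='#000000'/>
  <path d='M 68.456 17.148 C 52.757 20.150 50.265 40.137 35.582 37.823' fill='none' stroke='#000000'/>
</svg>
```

G21
G90
G00 X88.487 Y28.673
M4 S449
G1 X86.553 Y14.967 F1205
G1 X73.717 Y9.790
G1 X62.815 Y18.317
G1 X64.749 Y32.023
G1 X77.585 Y37.200
G1 X88.487 Y28.673
M5
G00 X68.456 Y70.839
M4 S449
G1 X58.761 Y66.017 F1205
G1 X51.638 Y58.508
G1 X44.705 Y51.996
G1 X35.582 Y50.164
M5

1 u = 1 mm; y_m = 87.987 − y.

[1] `<polygon>` regular polygon, #000000→score S449 F1205: (88.487,28.673) → (86.553,14.967) → (73.717,9.790) → (62.815,18.317) → (64.749,32.023) → (77.585,37.200) → (88.487,28.673) (closed)

[2] `<path>` cubic bezier, #000000→score S449 F1205: (68.456,70.839) → (58.761,66.017) → (51.638,58.508) → (44.705,51.996) → (35.582,50.164)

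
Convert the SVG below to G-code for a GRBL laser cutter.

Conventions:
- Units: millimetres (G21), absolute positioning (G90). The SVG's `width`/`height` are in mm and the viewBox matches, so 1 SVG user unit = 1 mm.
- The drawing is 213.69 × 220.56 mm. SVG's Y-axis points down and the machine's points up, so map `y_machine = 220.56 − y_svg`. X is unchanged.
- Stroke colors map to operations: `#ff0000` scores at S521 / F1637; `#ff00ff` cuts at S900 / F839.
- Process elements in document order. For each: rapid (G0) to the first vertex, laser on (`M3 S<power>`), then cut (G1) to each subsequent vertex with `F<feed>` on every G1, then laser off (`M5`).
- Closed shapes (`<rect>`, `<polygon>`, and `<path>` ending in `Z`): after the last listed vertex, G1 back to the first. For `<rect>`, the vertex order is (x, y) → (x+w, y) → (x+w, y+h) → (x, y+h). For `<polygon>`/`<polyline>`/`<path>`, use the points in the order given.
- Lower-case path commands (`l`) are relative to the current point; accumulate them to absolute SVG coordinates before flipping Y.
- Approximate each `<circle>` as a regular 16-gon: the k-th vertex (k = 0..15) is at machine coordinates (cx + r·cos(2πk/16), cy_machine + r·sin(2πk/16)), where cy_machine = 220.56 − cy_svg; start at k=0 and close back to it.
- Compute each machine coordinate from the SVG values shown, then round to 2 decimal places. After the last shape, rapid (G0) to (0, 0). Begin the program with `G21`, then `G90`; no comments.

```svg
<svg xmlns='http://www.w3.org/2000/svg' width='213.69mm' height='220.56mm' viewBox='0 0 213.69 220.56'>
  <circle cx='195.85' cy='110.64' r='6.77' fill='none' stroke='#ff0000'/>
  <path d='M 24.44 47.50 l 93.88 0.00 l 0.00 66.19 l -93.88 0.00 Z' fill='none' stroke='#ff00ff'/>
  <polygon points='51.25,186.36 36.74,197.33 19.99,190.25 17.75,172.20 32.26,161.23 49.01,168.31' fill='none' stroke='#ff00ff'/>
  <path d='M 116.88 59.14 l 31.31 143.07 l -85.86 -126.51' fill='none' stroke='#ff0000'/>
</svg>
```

1 u = 1 mm; y_m = 220.56 − y.

[1] `<circle>` circle, #ff0000→score S521 F1637: (202.62,109.92) → (202.10,112.51) → (200.64,114.71) → (198.44,116.17) → (195.85,116.69) → (193.26,116.17) → (191.06,114.71) → (189.60,112.51) → (189.08,109.92) → (189.60,107.33) → (191.06,105.13) → (193.26,103.67) → (195.85,103.15) → (198.44,103.67) → (200.64,105.13) → (202.10,107.33) → (202.62,109.92) (closed)

[2] `<path>` rectangle, #ff00ff→cut S900 F839: (24.44,173.06) → (118.32,173.06) → (118.32,106.87) → (24.44,106.87) → (24.44,173.06) (closed)

[3] `<polygon>` regular polygon, #ff00ff→cut S900 F839: (51.25,34.20) → (36.74,23.23) → (19.99,30.31) → (17.75,48.36) → (32.26,59.33) → (49.01,52.25) → (51.25,34.20) (closed)

[4] `<path>` open polyline, #ff0000→score S521 F1637: (116.88,161.42) → (148.19,18.35) → (62.33,144.86)

G21
G90
G0 X202.62 Y109.92
M3 S521
G1 X202.10 Y112.51 F1637
G1 X200.64 Y114.71 F1637
G1 X198.44 Y116.17 F1637
G1 X195.85 Y116.69 F1637
G1 X193.26 Y116.17 F1637
G1 X191.06 Y114.71 F1637
G1 X189.60 Y112.51 F1637
G1 X189.08 Y109.92 F1637
G1 X189.60 Y107.33 F1637
G1 X191.06 Y105.13 F1637
G1 X193.26 Y103.67 F1637
G1 X195.85 Y103.15 F1637
G1 X198.44 Y103.67 F1637
G1 X200.64 Y105.13 F1637
G1 X202.10 Y107.33 F1637
G1 X202.62 Y109.92 F1637
M5
G0 X24.44 Y173.06
M3 S900
G1 X118.32 Y173.06 F839
G1 X118.32 Y106.87 F839
G1 X24.44 Y106.87 F839
G1 X24.44 Y173.06 F839
M5
G0 X51.25 Y34.20
M3 S900
G1 X36.74 Y23.23 F839
G1 X19.99 Y30.31 F839
G1 X17.75 Y48.36 F839
G1 X32.26 Y59.33 F839
G1 X49.01 Y52.25 F839
G1 X51.25 Y34.20 F839
M5
G0 X116.88 Y161.42
M3 S521
G1 X148.19 Y18.35 F1637
G1 X62.33 Y144.86 F1637
M5
G0 X0.00 Y0.00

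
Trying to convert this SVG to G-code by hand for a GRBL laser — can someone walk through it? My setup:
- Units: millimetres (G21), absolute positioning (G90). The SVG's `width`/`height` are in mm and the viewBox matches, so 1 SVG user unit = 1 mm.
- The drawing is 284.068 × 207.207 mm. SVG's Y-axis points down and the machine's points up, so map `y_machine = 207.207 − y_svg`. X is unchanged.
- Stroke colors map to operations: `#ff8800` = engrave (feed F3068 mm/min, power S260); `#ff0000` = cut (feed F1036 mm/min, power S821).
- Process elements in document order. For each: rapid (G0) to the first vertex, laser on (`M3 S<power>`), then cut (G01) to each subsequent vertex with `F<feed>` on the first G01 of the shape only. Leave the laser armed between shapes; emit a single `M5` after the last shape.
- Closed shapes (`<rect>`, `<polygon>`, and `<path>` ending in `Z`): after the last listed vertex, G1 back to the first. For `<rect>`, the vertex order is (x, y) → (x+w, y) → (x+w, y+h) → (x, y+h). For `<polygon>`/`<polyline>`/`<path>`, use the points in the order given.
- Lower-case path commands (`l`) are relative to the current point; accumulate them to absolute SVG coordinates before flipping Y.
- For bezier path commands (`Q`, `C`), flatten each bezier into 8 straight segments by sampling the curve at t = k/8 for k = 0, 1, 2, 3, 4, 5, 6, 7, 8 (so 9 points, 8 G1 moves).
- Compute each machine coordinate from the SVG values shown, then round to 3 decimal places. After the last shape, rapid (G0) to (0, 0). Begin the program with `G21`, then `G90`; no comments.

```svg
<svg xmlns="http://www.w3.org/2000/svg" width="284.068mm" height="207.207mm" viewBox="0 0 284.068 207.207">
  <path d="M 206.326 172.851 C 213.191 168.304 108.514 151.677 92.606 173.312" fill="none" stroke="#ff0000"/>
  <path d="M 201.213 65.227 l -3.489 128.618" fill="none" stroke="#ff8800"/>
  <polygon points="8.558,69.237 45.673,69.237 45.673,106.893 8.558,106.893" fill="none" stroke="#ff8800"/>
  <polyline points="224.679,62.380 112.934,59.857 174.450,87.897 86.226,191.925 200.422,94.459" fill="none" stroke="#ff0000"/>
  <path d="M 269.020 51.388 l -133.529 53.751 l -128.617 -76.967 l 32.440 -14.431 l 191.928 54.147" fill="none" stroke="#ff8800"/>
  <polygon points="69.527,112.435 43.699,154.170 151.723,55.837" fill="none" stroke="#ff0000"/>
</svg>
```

1 u = 1 mm; y_m = 207.207 − y.

[1] `<path>` cubic bezier, #ff0000→cut S821 F1036: (206.326,34.356) → (204.063,36.529) → (193.690,39.245) → (177.556,41.913) → (158.006,43.944) → (137.389,44.747) → (118.051,43.734) → (102.341,40.313) → (92.606,33.895)

[2] `<path>` line segment, #ff8800→engrave S260 F3068: (201.213,141.980) → (197.724,13.362)

[3] `<polygon>` rectangle, #ff8800→engrave S260 F3068: (8.558,137.970) → (45.673,137.970) → (45.673,100.314) → (8.558,100.314) → (8.558,137.970) (closed)

[4] `<polyline>` open polyline, #ff0000→cut S821 F1036: (224.679,144.827) → (112.934,147.350) → (174.450,119.310) → (86.226,15.282) → (200.422,112.748)

[5] `<path>` open polyline, #ff8800→engrave S260 F3068: (269.020,155.819) → (135.491,102.068) → (6.874,179.035) → (39.314,193.466) → (231.242,139.319)

[6] `<polygon>` closed polygon, #ff0000→cut S821 F1036: (69.527,94.772) → (43.699,53.037) → (151.723,151.370) → (69.527,94.772) (closed)

G21
G90
G0 X206.326 Y34.356
M3 S821
G01 X204.063 Y36.529 F1036
G01 X193.690 Y39.245
G01 X177.556 Y41.913
G01 X158.006 Y43.944
G01 X137.389 Y44.747
G01 X118.051 Y43.734
G01 X102.341 Y40.313
G01 X92.606 Y33.895
G0 X201.213 Y141.980
M3 S260
G01 X197.724 Y13.362 F3068
G0 X8.558 Y137.970
M3 S260
G01 X45.673 Y137.970 F3068
G01 X45.673 Y100.314
G01 X8.558 Y100.314
G01 X8.558 Y137.970
G0 X224.679 Y144.827
M3 S821
G01 X112.934 Y147.350 F1036
G01 X174.450 Y119.310
G01 X86.226 Y15.282
G01 X200.422 Y112.748
G0 X269.020 Y155.819
M3 S260
G01 X135.491 Y102.068 F3068
G01 X6.874 Y179.035
G01 X39.314 Y193.466
G01 X231.242 Y139.319
G0 X69.527 Y94.772
M3 S821
G01 X43.699 Y53.037 F1036
G01 X151.723 Y151.370
G01 X69.527 Y94.772
M5
G0 X0.000 Y0.000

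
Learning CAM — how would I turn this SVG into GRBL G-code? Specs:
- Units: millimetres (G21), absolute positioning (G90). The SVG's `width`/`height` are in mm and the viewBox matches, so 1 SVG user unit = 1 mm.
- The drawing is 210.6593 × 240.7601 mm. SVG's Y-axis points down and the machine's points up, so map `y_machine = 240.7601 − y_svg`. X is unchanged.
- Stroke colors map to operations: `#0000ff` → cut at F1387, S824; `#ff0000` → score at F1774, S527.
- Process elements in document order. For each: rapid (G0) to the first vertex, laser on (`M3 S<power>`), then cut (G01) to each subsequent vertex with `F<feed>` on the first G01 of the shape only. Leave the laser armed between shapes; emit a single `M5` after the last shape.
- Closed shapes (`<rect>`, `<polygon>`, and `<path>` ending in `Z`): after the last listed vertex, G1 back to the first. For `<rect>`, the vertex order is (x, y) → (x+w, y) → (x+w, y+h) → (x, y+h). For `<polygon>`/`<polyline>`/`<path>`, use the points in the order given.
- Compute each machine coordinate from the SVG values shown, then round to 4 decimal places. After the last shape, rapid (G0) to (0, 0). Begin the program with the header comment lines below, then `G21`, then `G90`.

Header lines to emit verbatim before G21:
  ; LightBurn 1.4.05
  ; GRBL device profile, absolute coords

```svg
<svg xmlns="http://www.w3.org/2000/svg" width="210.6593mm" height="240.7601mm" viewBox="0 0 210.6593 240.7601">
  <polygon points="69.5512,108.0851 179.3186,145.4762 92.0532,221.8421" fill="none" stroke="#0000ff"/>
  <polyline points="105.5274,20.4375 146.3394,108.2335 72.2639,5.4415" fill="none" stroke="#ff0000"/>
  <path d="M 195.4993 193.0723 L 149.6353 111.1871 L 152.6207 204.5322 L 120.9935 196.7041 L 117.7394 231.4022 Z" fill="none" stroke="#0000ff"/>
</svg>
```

viewBox `0 0 210.6593 240.7601` with mm width/height → 1 unit = 1 mm. Flip: y_m = 240.7601 − y_svg.

**Shape 1** — `<polygon>` regular polygon, stroke `#0000ff` → cut (S824, F1387). Machine vertices: (69.5512,132.6750) → (179.3186,95.2839) → (92.0532,18.9180) → (69.5512,132.6750). Closed: final G1 returns to the first vertex.

**Shape 2** — `<polyline>` open polyline, stroke `#ff0000` → score (S527, F1774). Machine vertices: (105.5274,220.3226) → (146.3394,132.5266) → (72.2639,235.3186). Open path.

**Shape 3** — `<path>` closed polygon, stroke `#0000ff` → cut (S824, F1387). Machine vertices: (195.4993,47.6878) → (149.6353,129.5730) → (152.6207,36.2279) → (120.9935,44.0560) → (117.7394,9.3579) → (195.4993,47.6878). Closed: final G1 returns to the first vertex.

; LightBurn 1.4.05
; GRBL device profile, absolute coords
G21
G90
G0 X69.5512 Y132.6750
M3 S824
G01 X179.3186 Y95.2839 F1387
G01 X92.0532 Y18.9180
G01 X69.5512 Y132.6750
G0 X105.5274 Y220.3226
M3 S527
G01 X146.3394 Y132.5266 F1774
G01 X72.2639 Y235.3186
G0 X195.4993 Y47.6878
M3 S824
G01 X149.6353 Y129.5730 F1387
G01 X152.6207 Y36.2279
G01 X120.9935 Y44.0560
G01 X117.7394 Y9.3579
G01 X195.4993 Y47.6878
M5
G0 X0.0000 Y0.0000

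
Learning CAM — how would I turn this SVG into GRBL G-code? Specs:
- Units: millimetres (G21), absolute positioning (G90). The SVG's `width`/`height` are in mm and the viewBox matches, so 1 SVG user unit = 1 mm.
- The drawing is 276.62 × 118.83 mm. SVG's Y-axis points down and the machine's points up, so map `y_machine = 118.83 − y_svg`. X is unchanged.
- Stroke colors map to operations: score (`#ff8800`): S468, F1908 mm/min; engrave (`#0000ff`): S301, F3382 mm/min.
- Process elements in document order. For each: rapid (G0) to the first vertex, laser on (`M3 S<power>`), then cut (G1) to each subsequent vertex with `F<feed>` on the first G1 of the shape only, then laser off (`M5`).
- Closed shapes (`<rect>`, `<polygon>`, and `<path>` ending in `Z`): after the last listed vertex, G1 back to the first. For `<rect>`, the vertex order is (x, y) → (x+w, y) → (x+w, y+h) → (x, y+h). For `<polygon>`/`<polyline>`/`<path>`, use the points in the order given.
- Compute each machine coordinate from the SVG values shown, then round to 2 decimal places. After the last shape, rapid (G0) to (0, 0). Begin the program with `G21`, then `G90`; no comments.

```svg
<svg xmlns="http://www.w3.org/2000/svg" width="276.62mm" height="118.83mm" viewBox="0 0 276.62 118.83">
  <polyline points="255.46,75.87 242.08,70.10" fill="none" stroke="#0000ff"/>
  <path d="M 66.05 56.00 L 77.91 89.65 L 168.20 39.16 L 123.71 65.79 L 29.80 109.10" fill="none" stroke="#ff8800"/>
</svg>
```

viewBox `0 0 276.62 118.83` with mm width/height → 1 unit = 1 mm. Flip: y_m = 118.83 − y_svg.

**Shape 1** — `<polyline>` line segment, stroke `#0000ff` → engrave (S301, F3382). Machine vertices: (255.46,42.96) → (242.08,48.73). Open path.

**Shape 2** — `<path>` open polyline, stroke `#ff8800` → score (S468, F1908). Machine vertices: (66.05,62.83) → (77.91,29.18) → (168.20,79.67) → (123.71,53.04) → (29.80,9.73). Open path.

G21
G90
G0 X255.46 Y42.96
M3 S301
G1 X242.08 Y48.73 F3382
M5
G0 X66.05 Y62.83
M3 S468
G1 X77.91 Y29.18 F1908
G1 X168.20 Y79.67
G1 X123.71 Y53.04
G1 X29.80 Y9.73
M5
G0 X0.00 Y0.00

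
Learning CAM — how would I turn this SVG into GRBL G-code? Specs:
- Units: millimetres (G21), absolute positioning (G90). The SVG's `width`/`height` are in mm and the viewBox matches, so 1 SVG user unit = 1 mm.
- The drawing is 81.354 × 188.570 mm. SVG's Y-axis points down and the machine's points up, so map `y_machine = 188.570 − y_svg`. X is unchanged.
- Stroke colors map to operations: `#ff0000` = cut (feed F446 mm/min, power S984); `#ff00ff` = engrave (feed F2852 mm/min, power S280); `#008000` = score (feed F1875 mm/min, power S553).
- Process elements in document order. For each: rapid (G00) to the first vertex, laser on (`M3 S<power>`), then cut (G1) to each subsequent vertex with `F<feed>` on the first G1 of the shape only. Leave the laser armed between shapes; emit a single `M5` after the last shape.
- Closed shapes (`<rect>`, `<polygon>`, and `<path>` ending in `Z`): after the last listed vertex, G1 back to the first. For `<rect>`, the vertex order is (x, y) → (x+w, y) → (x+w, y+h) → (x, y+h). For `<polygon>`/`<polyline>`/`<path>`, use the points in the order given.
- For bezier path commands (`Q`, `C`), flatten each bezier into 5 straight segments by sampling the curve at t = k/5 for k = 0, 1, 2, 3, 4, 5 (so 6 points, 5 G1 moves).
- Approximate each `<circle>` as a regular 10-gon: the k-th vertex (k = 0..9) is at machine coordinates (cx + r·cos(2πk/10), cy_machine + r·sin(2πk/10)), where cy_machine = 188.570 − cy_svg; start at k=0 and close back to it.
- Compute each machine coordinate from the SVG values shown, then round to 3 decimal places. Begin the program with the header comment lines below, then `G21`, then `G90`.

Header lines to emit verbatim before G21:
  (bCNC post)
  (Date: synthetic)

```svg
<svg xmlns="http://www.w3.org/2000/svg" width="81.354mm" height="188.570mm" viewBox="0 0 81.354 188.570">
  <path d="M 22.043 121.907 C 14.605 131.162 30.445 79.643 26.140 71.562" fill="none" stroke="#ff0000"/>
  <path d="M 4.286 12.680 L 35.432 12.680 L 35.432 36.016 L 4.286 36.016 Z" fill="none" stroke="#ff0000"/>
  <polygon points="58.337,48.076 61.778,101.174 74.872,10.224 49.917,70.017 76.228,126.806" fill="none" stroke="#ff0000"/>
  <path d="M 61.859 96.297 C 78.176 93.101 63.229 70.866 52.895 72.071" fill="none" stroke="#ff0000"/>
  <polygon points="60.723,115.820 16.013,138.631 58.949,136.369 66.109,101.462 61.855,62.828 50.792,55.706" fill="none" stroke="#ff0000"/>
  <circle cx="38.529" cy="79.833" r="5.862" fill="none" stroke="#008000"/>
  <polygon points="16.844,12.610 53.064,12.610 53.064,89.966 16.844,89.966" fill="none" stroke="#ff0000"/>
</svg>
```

(bCNC post)
(Date: synthetic)
G21
G90
G00 X22.043 Y66.663
M3 S984
G1 X20.026 Y67.569 F446
G1 X21.512 Y78.059
G1 X24.415 Y93.130
G1 X26.653 Y107.781
G1 X26.140 Y117.008
G00 X4.286 Y175.890
M3 S984
G1 X35.432 Y175.890 F446
G1 X35.432 Y152.554
G1 X4.286 Y152.554
G1 X4.286 Y175.890
G00 X58.337 Y140.494
M3 S984
G1 X61.778 Y87.396 F446
G1 X74.872 Y178.346
G1 X49.917 Y118.553
G1 X76.228 Y61.764
G1 X58.337 Y140.494
G00 X61.859 Y92.273
M3 S984
G1 X68.185 Y96.135 F446
G1 X68.729 Y102.528
G1 X65.214 Y109.412
G1 X59.362 Y114.749
G1 X52.895 Y116.499
G00 X60.723 Y72.750
M3 S984
G1 X16.013 Y49.939 F446
G1 X58.949 Y52.201
G1 X66.109 Y87.108
G1 X61.855 Y125.742
G1 X50.792 Y132.864
G1 X60.723 Y72.750
G00 X44.391 Y108.737
M3 S553
G1 X43.271 Y112.183 F1875
G1 X40.340 Y114.312
G1 X36.718 Y114.312
G1 X33.787 Y112.183
G1 X32.667 Y108.737
G1 X33.787 Y105.291
G1 X36.718 Y103.162
G1 X40.340 Y103.162
G1 X43.271 Y105.291
G1 X44.391 Y108.737
G00 X16.844 Y175.960
M3 S984
G1 X53.064 Y175.960 F446
G1 X53.064 Y98.604
G1 X16.844 Y98.604
G1 X16.844 Y175.960
M5

viewBox `0 0 81.354 188.570` with mm width/height → 1 unit = 1 mm. Flip: y_m = 188.570 − y_svg.

**Shape 1** — `<path>` cubic bezier, stroke `#ff0000` → cut (S984, F446). Control points (SVG): P0=(22.043,121.907), P1=(14.605,131.162), P2=(30.445,79.643), P3=(26.140,71.562); sampled at t=k/5. Machine vertices: (22.043,66.663) → (20.026,67.569) → (21.512,78.059) → (24.415,93.130) → (26.653,107.781) → (26.140,117.008). Open path.

**Shape 2** — `<path>` rectangle, stroke `#ff0000` → cut (S984, F446). Machine vertices: (4.286,175.890) → (35.432,175.890) → (35.432,152.554) → (4.286,152.554) → (4.286,175.890). Closed: final G1 returns to the first vertex.

**Shape 3** — `<polygon>` closed polygon, stroke `#ff0000` → cut (S984, F446). Machine vertices: (58.337,140.494) → (61.778,87.396) → (74.872,178.346) → (49.917,118.553) → (76.228,61.764) → (58.337,140.494). Closed: final G1 returns to the first vertex.

**Shape 4** — `<path>` cubic bezier, stroke `#ff0000` → cut (S984, F446). Control points (SVG): P0=(61.859,96.297), P1=(78.176,93.101), P2=(63.229,70.866), P3=(52.895,72.071); sampled at t=k/5. Machine vertices: (61.859,92.273) → (68.185,96.135) → (68.729,102.528) → (65.214,109.412) → (59.362,114.749) → (52.895,116.499). Open path.

**Shape 5** — `<polygon>` closed polygon, stroke `#ff0000` → cut (S984, F446). Machine vertices: (60.723,72.750) → (16.013,49.939) → (58.949,52.201) → (66.109,87.108) → (61.855,125.742) → (50.792,132.864) → (60.723,72.750). Closed: final G1 returns to the first vertex.

**Shape 6** — `<circle>` circle, stroke `#008000` → score (S553, F1875). Machine vertices: (44.391,108.737) → (43.271,112.183) → (40.340,114.312) → (36.718,114.312) → (33.787,112.183) → (32.667,108.737) → (33.787,105.291) → (36.718,103.162) → (40.340,103.162) → (43.271,105.291) → (44.391,108.737). Closed: final G1 returns to the first vertex.

**Shape 7** — `<polygon>` rectangle, stroke `#ff0000` → cut (S984, F446). Machine vertices: (16.844,175.960) → (53.064,175.960) → (53.064,98.604) → (16.844,98.604) → (16.844,175.960). Closed: final G1 returns to the first vertex.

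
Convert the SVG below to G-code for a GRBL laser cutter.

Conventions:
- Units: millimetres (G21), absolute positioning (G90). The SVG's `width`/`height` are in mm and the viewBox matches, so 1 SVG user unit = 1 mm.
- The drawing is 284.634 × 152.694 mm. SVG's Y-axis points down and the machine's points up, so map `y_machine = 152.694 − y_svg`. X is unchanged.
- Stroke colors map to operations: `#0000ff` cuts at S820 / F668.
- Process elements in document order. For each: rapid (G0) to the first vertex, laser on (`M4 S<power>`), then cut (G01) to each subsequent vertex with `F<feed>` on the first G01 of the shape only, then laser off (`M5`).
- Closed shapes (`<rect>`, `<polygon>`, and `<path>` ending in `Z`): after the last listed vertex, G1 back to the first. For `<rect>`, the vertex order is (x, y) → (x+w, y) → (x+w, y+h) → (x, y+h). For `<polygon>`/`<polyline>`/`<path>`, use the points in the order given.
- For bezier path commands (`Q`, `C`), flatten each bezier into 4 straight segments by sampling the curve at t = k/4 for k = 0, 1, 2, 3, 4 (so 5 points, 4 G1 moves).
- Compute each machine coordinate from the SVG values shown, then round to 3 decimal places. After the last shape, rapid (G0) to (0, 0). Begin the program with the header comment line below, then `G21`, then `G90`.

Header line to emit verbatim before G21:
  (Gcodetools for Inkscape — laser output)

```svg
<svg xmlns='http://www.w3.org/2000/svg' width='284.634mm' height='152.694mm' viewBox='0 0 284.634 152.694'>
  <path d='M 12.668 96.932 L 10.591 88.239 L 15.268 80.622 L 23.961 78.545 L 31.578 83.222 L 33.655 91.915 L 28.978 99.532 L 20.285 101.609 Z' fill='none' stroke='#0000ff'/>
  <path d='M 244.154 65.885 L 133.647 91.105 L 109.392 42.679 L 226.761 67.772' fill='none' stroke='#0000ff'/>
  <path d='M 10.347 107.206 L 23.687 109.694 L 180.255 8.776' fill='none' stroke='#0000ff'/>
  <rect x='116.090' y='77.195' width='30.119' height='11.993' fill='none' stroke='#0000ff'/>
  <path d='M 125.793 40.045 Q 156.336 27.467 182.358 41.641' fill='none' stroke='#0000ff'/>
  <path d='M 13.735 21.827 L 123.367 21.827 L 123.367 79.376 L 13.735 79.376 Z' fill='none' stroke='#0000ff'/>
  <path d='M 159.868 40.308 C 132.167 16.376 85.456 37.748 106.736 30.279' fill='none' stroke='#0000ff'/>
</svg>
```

1 u = 1 mm; y_m = 152.694 − y.

[1] `<path>` regular polygon, #0000ff→cut S820 F668: (12.668,55.762) → (10.591,64.455) → (15.268,72.072) → (23.961,74.149) → (31.578,69.472) → (33.655,60.779) → (28.978,53.162) → (20.285,51.085) → (12.668,55.762) (closed)

[2] `<path>` open polyline, #0000ff→cut S820 F668: (244.154,86.809) → (133.647,61.589) → (109.392,110.015) → (226.761,84.922)

[3] `<path>` open polyline, #0000ff→cut S820 F668: (10.347,45.488) → (23.687,43.000) → (180.255,143.918)

[4] `<rect>` rectangle, #0000ff→cut S820 F668: (116.090,75.499) → (146.209,75.499) → (146.209,63.506) → (116.090,63.506) → (116.090,75.499) (closed)

[5] `<path>` quadratic bezier, #0000ff→cut S820 F668: (125.793,112.649) → (140.782,117.266) → (155.206,118.539) → (169.064,116.468) → (182.358,111.053)

[6] `<path>` rectangle, #0000ff→cut S820 F668: (13.735,130.867) → (123.367,130.867) → (123.367,73.318) → (13.735,73.318) → (13.735,130.867) (closed)

[7] `<path>` cubic bezier, #0000ff→cut S820 F668: (159.868,112.386) → (136.887,122.999) → (114.934,123.574) → (102.165,121.062) → (106.736,122.415)

(Gcodetools for Inkscape — laser output)
G21
G90
G0 X12.668 Y55.762
M4 S820
G01 X10.591 Y64.455 F668
G01 X15.268 Y72.072
G01 X23.961 Y74.149
G01 X31.578 Y69.472
G01 X33.655 Y60.779
G01 X28.978 Y53.162
G01 X20.285 Y51.085
G01 X12.668 Y55.762
M5
G0 X244.154 Y86.809
M4 S820
G01 X133.647 Y61.589 F668
G01 X109.392 Y110.015
G01 X226.761 Y84.922
M5
G0 X10.347 Y45.488
M4 S820
G01 X23.687 Y43.000 F668
G01 X180.255 Y143.918
M5
G0 X116.090 Y75.499
M4 S820
G01 X146.209 Y75.499 F668
G01 X146.209 Y63.506
G01 X116.090 Y63.506
G01 X116.090 Y75.499
M5
G0 X125.793 Y112.649
M4 S820
G01 X140.782 Y117.266 F668
G01 X155.206 Y118.539
G01 X169.064 Y116.468
G01 X182.358 Y111.053
M5
G0 X13.735 Y130.867
M4 S820
G01 X123.367 Y130.867 F668
G01 X123.367 Y73.318
G01 X13.735 Y73.318
G01 X13.735 Y130.867
M5
G0 X159.868 Y112.386
M4 S820
G01 X136.887 Y122.999 F668
G01 X114.934 Y123.574
G01 X102.165 Y121.062
G01 X106.736 Y122.415
M5
G0 X0.000 Y0.000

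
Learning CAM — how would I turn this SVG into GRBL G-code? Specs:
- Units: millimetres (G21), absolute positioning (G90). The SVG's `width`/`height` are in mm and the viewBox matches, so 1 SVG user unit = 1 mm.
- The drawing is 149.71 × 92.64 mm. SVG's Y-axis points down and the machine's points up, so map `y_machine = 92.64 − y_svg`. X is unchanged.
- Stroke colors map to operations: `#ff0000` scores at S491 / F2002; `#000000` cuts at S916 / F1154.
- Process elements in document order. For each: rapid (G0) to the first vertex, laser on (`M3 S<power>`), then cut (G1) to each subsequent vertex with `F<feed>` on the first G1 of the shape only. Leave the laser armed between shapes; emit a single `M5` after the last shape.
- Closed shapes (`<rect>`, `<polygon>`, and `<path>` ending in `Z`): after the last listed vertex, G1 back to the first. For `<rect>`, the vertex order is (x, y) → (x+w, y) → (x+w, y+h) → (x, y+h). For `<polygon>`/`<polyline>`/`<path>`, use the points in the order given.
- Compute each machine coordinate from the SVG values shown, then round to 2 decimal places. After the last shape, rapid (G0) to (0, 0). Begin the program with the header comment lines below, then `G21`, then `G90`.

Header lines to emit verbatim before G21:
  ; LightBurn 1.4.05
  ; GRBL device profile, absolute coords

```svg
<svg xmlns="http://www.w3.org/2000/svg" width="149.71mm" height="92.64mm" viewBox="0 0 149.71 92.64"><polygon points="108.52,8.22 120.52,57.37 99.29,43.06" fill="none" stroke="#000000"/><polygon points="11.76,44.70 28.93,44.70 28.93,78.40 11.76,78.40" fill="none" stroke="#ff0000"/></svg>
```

Since the viewBox matches the mm dimensions, user units are millimetres directly. The only transform is the Y-flip y_m = 92.64 − y_svg.

Shape 1 is a closed polygon drawn with `<polygon>`. Its stroke #000000 means cut at S916, F1154. After flipping Y the toolpath is (108.52,84.42) → (120.52,35.27) → (99.29,49.58) → (108.52,84.42), returning to the start.

Shape 2 is a rectangle drawn with `<polygon>`. Its stroke #ff0000 means score at S491, F2002. After flipping Y the toolpath is (11.76,47.94) → (28.93,47.94) → (28.93,14.24) → (11.76,14.24) → (11.76,47.94), returning to the start.

; LightBurn 1.4.05
; GRBL device profile, absolute coords
G21
G90
G0 X108.52 Y84.42
M3 S916
G1 X120.52 Y35.27 F1154
G1 X99.29 Y49.58
G1 X108.52 Y84.42
G0 X11.76 Y47.94
M3 S491
G1 X28.93 Y47.94 F2002
G1 X28.93 Y14.24
G1 X11.76 Y14.24
G1 X11.76 Y47.94
M5
G0 X0.00 Y0.00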